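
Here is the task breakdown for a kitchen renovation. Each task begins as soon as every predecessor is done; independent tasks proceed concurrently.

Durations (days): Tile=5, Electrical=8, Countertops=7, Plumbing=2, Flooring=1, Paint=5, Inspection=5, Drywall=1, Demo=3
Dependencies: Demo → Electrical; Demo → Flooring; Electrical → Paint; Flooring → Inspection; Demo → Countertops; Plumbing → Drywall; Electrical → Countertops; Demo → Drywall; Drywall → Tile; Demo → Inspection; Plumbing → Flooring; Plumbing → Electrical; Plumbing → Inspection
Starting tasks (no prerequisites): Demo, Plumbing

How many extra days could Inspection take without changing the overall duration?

9

The longest chain is Demo→Electrical→Countertops = 3+8+7 = 18; overall finish 18 days.
The longest chain containing Inspection totals 9 days.
Float = 18 − 9 = 9.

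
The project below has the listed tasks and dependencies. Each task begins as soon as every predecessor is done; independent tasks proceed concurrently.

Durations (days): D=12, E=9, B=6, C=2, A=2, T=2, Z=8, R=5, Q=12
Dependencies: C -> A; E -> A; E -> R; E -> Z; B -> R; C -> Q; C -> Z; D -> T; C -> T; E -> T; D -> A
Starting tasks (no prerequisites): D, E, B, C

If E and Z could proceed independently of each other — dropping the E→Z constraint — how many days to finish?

Before: longest chain E→Z = 9+8 = 17, finish 17.
Without E→Z, Z's earliest start moves from 9 to 2.
After: D→A = 12+2 = 14 → 14 days.

14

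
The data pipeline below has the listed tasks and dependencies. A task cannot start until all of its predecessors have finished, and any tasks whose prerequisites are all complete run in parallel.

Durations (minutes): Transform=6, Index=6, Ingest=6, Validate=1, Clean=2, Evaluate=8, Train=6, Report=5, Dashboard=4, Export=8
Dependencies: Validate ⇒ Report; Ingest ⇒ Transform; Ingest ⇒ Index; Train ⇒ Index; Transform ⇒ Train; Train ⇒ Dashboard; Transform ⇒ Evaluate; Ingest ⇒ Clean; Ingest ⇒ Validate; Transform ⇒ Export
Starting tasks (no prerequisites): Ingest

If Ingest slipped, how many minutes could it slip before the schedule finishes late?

The longest chain is Ingest→Transform→Train→Index = 6+6+6+6 = 24; overall finish 24 minutes.
Longest path through Ingest: 24 minutes (earliest finish 6, latest finish 6).
Float = 24 − 24 = 0.

0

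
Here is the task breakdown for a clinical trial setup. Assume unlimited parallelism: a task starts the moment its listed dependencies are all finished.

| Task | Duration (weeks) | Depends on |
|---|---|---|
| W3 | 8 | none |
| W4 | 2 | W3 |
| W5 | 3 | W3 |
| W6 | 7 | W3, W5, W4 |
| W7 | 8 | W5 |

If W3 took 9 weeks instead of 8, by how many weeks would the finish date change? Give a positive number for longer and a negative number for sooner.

1

Critical path before the change: W3→W5→W7 = 8+3+8 = 19 giving 19 weeks.
W3 is on the critical path; changing it to 9 makes that path 20 weeks.
The critical path is still W3→W5→W7; finish is now 20 weeks.
Change in finish: 20 − 19 = +1 weeks.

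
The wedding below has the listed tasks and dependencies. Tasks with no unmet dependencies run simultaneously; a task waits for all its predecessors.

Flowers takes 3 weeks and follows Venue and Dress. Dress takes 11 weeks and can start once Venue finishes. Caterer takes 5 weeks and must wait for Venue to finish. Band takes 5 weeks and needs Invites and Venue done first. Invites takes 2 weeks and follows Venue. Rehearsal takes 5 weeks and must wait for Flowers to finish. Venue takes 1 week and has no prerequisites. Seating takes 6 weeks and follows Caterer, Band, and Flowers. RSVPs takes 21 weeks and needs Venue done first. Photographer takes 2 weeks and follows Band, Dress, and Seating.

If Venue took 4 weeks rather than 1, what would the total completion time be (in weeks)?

Baseline: Venue→Dress→Flowers→Seating→Photographer = 1+11+3+6+2 = 23 → 23 weeks.
Venue is on the critical path; changing it to 4 makes that path 26 weeks.
The critical path is still Venue→Dress→Flowers→Seating→Photographer; finish is now 26 weeks.

26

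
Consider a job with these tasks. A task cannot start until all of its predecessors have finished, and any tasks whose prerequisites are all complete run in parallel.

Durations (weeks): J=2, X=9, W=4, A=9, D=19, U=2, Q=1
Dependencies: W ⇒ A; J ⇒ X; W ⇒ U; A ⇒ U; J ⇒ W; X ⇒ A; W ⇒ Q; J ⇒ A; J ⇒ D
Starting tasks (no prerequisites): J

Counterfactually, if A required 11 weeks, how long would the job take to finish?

24

Critical path before the change: J→X→A→U = 2+9+9+2 = 22 giving 22 weeks.
Since A is critical, the +2 change carries straight to that chain (now 24 weeks).
That remains the longest chain; total 24 weeks.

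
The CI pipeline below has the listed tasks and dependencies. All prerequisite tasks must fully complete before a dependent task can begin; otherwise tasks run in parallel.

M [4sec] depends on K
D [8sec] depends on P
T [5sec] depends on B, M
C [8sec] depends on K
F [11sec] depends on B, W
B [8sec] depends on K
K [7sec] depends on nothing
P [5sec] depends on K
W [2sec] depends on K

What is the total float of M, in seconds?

Critical path: K→B→F = 7+8+11 = 26, so the finish is 26 seconds.
M finishes as early as 11 and must finish by 21.
So M can slip 21 − 11 = 10 seconds.

10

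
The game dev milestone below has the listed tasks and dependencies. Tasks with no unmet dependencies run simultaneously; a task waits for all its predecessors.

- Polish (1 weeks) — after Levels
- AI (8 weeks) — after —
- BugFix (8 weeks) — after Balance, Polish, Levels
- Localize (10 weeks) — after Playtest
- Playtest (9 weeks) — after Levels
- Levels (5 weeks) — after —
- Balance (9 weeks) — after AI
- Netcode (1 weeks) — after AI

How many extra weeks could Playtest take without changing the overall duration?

The longest chain is AI→Balance→BugFix = 8+9+8 = 25; overall finish 25 weeks.
Longest path through Playtest: 24 weeks (earliest finish 14, latest finish 15).
Slack of Playtest = 6 − 5 = 1 week.

1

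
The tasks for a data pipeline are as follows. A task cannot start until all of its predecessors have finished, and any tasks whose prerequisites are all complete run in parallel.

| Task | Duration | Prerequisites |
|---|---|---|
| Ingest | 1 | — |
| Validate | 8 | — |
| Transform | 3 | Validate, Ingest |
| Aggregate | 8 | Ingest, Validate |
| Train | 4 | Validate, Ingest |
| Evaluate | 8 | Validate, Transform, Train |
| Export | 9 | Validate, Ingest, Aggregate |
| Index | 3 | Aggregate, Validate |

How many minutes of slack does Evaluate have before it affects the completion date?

Critical path: Validate→Aggregate→Export = 8+8+9 = 25, so the finish is 25 minutes.
Longest path through Evaluate: 20 minutes (earliest finish 20, latest finish 25).
Slack of Evaluate = 17 − 12 = 5 minutes.

5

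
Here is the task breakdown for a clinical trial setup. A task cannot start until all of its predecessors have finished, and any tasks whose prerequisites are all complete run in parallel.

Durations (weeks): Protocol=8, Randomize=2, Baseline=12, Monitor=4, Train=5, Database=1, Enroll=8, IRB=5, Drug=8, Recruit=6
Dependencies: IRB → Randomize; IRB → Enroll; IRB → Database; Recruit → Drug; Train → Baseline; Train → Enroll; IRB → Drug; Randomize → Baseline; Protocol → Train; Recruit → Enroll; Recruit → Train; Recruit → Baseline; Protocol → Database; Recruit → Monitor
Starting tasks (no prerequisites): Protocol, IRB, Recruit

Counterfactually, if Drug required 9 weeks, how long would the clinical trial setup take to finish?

25

Actual critical path: Protocol→Train→Baseline = 8+5+12 = 25 ⇒ 25 weeks.
The longest path through Drug is only 14 weeks, so Drug has float 11.
The critical path is still Protocol→Train→Baseline; finish is now 25 weeks.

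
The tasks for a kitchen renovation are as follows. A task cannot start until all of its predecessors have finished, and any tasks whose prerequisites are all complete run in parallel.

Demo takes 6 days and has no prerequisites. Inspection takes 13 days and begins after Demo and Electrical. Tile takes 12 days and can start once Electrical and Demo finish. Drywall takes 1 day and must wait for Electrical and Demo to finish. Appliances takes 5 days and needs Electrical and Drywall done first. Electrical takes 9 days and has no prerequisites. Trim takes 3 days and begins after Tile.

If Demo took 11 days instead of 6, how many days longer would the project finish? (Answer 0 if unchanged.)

2

Baseline: Electrical→Tile→Trim = 9+12+3 = 24 → 24 days.
Demo is off the critical path — its longest chain is 21 days, giving 3 of slack.
The binding chain switches to Demo→Tile→Trim = 11+12+3 = 26; finish 26 days.
Change in finish: 26 − 24 = +2 days.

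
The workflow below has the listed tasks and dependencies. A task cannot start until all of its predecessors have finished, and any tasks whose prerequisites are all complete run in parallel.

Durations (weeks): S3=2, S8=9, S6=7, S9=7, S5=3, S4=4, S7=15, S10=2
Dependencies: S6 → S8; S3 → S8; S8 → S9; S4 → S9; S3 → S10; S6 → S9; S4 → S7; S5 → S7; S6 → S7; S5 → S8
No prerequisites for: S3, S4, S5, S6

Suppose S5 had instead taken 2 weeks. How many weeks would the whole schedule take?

Critical path before the change: S6→S8→S9 = 7+9+7 = 23 giving 23 weeks.
The longest path through S5 is only 19 weeks, so S5 has float 4.
No other chain overtakes it, so the finish is 23 weeks.

23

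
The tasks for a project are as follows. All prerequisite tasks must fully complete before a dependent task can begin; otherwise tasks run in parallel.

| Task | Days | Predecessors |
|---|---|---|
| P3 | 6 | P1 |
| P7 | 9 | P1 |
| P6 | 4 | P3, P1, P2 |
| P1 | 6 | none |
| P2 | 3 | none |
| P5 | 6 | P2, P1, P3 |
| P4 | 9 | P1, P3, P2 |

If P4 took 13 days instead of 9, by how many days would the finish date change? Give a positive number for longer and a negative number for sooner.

4

Baseline: P1→P3→P4 = 6+6+9 = 21 → 21 days.
P4 lies on that path, so at 13 days the path becomes 25 days.
The critical path is still P1→P3→P4; finish is now 25 days.
Change in finish: 25 − 21 = +4 days.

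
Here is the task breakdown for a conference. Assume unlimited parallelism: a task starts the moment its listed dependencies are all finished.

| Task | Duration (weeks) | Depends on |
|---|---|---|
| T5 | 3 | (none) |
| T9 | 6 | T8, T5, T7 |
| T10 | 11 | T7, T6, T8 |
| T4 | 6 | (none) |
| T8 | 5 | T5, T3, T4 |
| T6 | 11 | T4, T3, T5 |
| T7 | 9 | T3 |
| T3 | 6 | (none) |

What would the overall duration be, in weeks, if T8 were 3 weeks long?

28

Baseline: T3→T6→T10 = 6+11+11 = 28 → 28 weeks.
T8 has 6 weeks of float (longest path through it is 22).
That remains the longest chain; total 28 weeks.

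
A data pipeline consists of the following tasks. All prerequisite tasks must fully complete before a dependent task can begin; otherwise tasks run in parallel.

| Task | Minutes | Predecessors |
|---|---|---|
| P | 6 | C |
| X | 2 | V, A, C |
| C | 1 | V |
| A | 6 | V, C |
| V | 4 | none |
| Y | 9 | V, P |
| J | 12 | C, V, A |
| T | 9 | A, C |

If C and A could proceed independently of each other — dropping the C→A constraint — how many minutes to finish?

22

Before: longest chain V→C→A→J = 4+1+6+12 = 23, finish 23.
Without C→A, A's earliest start moves from 5 to 4.
The longest chain is now V→A→J = 4+6+12 = 22, so the plan takes 22 minutes.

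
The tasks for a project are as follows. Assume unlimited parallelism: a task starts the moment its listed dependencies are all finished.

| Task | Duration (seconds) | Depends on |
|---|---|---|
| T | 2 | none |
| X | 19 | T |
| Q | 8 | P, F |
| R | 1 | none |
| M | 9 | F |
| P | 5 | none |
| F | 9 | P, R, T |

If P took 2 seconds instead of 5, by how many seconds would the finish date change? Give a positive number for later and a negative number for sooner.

-2

Critical path before the change: P→F→M = 5+9+9 = 23 giving 23 seconds.
P is on the critical path; changing it to 2 makes that path 20 seconds.
New critical path: T→X = 2+19 = 21 ⇒ 21 seconds.
Change in finish: 21 − 23 = -2 seconds.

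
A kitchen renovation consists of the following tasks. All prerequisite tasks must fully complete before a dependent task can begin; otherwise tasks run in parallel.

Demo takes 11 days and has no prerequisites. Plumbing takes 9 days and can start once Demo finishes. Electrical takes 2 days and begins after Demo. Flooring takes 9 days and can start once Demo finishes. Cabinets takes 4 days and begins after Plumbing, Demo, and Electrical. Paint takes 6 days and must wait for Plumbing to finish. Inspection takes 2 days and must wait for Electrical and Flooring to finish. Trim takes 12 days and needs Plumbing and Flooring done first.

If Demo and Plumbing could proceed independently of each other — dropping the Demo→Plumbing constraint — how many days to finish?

Original critical path: Demo→Plumbing→Trim = 11+9+12 = 32 ⇒ 32 days.
Without Demo→Plumbing, Plumbing's earliest start moves from 11 to 0.
The longest chain is now Demo→Flooring→Trim = 11+9+12 = 32, so the job takes 32 days.

32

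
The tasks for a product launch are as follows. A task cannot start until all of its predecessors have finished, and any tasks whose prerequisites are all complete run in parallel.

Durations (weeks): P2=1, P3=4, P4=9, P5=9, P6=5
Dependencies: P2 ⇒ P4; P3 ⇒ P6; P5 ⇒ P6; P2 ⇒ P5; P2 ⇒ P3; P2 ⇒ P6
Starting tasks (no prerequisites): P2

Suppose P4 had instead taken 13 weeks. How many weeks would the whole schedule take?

15

Actual critical path: P2→P5→P6 = 1+9+5 = 15 ⇒ 15 weeks.
P4 is off the critical path — its longest chain is 10 weeks, giving 5 of slack.
No other chain overtakes it, so the finish is 15 weeks.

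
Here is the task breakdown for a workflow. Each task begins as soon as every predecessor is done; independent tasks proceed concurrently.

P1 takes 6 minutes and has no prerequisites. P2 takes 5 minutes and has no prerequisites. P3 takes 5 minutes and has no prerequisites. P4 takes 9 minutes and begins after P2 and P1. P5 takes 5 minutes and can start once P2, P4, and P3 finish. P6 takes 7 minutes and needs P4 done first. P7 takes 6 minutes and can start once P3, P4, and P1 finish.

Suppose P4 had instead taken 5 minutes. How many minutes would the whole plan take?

As given, the longest chain is P1→P4→P6 = 6+9+7 = 22, so the finish is 22 minutes.
Since P4 is critical, the -4 change carries straight to that chain (now 18 minutes).
No other chain overtakes it, so the finish is 18 minutes.

18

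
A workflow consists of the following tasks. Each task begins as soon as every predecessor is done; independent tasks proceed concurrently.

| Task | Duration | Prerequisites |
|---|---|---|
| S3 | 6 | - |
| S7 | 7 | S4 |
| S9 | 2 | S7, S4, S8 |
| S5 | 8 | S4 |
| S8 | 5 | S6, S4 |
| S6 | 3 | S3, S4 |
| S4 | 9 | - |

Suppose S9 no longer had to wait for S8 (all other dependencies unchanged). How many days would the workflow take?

18

Original critical path: S4→S6→S8→S9 = 9+3+5+2 = 19 ⇒ 19 days.
Without S8→S9, S9's earliest start moves from 17 to 16.
After: S4→S7→S9 = 9+7+2 = 18 → 18 days.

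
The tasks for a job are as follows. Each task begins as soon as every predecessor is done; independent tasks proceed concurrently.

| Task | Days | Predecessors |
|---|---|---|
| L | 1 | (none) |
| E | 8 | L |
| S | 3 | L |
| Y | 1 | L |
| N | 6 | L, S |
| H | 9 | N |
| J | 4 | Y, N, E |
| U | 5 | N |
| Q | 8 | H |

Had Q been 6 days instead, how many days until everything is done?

25

Critical path before the change: L→S→N→H→Q = 1+3+6+9+8 = 27 giving 27 days.
Since Q is critical, the -2 change carries straight to that chain (now 25 days).
No other chain overtakes it, so the finish is 25 days.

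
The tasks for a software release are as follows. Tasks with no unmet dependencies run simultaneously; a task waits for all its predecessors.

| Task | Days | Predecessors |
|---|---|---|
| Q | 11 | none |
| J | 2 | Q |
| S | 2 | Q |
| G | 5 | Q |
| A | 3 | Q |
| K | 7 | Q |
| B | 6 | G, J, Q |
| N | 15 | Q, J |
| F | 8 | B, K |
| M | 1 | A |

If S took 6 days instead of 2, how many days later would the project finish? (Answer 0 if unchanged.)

0

As given, the longest chain is Q→G→B→F = 11+5+6+8 = 30, so the finish is 30 days.
S is off the critical path — its longest chain is 13 days, giving 17 of slack.
That remains the longest chain; total 30 days.
Change in finish: 30 − 30 = +0 days.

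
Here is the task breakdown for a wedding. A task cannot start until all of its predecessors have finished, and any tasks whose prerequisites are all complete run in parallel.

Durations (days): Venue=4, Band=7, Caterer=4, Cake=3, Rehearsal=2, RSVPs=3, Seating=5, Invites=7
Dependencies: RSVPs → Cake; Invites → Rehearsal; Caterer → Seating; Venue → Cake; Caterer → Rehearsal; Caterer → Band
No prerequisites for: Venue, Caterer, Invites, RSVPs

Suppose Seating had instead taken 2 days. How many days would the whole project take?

The binding path is Caterer→Band = 4+7 = 11; finish at 11 days.
The longest path through Seating is only 9 days, so Seating has float 2.
No other chain overtakes it, so the finish is 11 days.

11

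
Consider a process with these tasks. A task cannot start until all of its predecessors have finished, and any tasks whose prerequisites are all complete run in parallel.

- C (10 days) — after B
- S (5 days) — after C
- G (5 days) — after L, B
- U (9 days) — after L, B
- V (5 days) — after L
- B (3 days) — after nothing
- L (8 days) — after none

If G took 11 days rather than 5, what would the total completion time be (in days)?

As given, the longest chain is B→C→S = 3+10+5 = 18, so the finish is 18 days.
G is off the critical path — its longest chain is 13 days, giving 5 of slack.
Now L→G = 8+11 = 19 is longest, so the finish becomes 19 days.

19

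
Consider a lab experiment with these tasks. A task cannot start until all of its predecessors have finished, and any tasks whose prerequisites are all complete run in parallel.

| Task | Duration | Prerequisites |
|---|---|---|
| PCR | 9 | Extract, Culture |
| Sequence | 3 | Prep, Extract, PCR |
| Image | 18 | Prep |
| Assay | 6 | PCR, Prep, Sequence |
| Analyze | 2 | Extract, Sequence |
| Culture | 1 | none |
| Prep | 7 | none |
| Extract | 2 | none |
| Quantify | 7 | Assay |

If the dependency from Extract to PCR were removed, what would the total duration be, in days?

26

Original critical path: Extract→PCR→Sequence→Assay→Quantify = 2+9+3+6+7 = 27 ⇒ 27 days.
Without Extract→PCR, PCR's earliest start moves from 2 to 1.
The longest chain is now Culture→PCR→Sequence→Assay→Quantify = 1+9+3+6+7 = 26, so the project takes 26 days.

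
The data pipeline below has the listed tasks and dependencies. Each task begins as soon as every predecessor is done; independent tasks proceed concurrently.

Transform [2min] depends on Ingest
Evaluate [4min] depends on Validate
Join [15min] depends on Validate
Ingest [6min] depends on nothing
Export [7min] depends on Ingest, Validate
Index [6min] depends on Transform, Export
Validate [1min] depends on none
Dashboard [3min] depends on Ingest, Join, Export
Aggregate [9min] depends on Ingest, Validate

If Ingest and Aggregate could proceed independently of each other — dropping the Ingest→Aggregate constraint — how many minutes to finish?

Before: longest chain Ingest→Export→Index = 6+7+6 = 19, finish 19.
Without Ingest→Aggregate, Aggregate's earliest start moves from 6 to 1.
New critical path: Ingest→Export→Index = 6+7+6 = 19 ⇒ 19 minutes.

19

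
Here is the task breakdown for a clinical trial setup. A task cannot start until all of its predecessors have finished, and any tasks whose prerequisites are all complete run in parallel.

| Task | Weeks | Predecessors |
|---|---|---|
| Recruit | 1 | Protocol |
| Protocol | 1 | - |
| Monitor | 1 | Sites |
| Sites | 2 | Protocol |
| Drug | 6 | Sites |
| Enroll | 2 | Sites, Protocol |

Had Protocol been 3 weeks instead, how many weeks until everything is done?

The binding path is Protocol→Sites→Drug = 1+2+6 = 9; finish at 9 weeks.
Since Protocol is critical, the +2 change carries straight to that chain (now 11 weeks).
That remains the longest chain; total 11 weeks.

11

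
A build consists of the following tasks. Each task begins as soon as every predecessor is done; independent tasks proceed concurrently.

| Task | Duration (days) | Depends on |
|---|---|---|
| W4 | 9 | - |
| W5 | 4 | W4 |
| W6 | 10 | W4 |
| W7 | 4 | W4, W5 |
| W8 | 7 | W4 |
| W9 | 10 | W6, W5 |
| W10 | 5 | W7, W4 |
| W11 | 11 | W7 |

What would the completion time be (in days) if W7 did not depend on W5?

With the dependency in place, W4→W6→W9 = 9+10+10 = 29 sets the finish at 29 days.
Without W5→W7, W7's earliest start moves from 13 to 9.
After: W4→W6→W9 = 9+10+10 = 29 → 29 days.

29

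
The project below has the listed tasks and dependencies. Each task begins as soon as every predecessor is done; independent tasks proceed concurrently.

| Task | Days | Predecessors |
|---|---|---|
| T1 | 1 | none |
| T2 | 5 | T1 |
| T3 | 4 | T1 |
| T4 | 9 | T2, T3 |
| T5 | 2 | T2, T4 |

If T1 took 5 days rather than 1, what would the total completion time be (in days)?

21

The binding path is T1→T2→T4→T5 = 1+5+9+2 = 17; finish at 17 days.
Since T1 is critical, the +4 change carries straight to that chain (now 21 days).
That remains the longest chain; total 21 days.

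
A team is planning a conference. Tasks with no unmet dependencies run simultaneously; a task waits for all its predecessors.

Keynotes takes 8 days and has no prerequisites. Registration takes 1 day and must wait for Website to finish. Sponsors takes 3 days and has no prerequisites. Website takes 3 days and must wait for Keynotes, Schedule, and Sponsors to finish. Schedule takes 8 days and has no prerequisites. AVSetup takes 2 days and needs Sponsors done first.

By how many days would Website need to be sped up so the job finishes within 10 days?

Current finish: 12 days; target: 10.
Website is on every critical path, so each day cut from Website cuts the finish by one (this holds down to a finish of 10).
Need 12 − 10 = 2 days off Website → Website becomes 1 day, finish becomes 10.

2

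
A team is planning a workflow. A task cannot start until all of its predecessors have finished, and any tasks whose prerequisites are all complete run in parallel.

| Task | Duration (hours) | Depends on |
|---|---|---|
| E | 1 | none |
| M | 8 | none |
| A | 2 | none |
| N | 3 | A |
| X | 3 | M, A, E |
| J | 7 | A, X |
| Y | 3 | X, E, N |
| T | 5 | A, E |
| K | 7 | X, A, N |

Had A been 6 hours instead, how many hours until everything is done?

The binding path is M→X→J = 8+3+7 = 18; finish at 18 hours.
A has 6 hours of float (longest path through it is 12).
That remains the longest chain; total 18 hours.

18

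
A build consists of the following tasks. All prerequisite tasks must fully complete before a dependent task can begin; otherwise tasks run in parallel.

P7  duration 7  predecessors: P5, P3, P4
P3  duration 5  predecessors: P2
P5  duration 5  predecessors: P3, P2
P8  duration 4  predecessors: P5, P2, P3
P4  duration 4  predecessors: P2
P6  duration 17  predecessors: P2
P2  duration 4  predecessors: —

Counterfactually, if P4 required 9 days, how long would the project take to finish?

As given, the longest chain is P2→P3→P5→P7 = 4+5+5+7 = 21, so the finish is 21 days.
The longest path through P4 is only 15 days, so P4 has float 6.
The critical path is still P2→P3→P5→P7; finish is now 21 days.

21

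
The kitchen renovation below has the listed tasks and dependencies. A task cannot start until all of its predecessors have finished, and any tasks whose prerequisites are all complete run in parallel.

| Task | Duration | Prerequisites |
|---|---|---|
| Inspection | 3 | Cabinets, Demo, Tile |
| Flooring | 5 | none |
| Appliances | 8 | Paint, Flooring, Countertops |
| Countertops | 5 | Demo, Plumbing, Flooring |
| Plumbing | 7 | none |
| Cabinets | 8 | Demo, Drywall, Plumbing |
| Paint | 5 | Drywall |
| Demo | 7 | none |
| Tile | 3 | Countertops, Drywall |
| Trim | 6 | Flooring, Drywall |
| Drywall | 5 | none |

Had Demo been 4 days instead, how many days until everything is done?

Actual critical path: Demo→Countertops→Appliances = 7+5+8 = 20 ⇒ 20 days.
Since Demo is critical, the -3 change carries straight to that chain (now 17 days).
The binding chain switches to Plumbing→Countertops→Appliances = 7+5+8 = 20; finish 20 days.

20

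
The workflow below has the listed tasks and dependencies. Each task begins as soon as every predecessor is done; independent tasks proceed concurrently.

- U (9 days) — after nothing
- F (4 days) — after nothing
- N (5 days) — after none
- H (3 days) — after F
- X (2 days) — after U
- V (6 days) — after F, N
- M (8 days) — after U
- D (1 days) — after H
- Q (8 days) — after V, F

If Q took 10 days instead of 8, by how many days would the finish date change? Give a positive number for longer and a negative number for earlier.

As given, the longest chain is N→V→Q = 5+6+8 = 19, so the finish is 19 days.
Since Q is critical, the +2 change carries straight to that chain (now 21 days).
That remains the longest chain; total 21 days.
Change in finish: 21 − 19 = +2 days.

2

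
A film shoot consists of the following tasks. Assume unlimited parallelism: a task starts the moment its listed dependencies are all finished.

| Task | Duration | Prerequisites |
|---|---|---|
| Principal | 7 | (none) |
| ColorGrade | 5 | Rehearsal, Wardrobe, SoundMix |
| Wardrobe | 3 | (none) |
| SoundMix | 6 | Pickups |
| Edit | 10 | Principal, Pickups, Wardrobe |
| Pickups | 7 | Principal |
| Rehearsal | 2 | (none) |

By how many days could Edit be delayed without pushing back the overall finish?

1

Principal→Pickups→SoundMix→ColorGrade = 7+7+6+5 = 25 sets the makespan at 25 days.
The longest chain containing Edit totals 24 days.
Float = 25 − 24 = 1.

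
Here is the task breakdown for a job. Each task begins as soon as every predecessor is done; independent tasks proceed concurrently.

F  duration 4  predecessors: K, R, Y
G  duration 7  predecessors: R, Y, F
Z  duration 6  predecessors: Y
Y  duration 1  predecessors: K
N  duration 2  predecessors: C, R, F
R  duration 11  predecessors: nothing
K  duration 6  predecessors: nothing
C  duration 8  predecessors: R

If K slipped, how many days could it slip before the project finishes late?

R→F→G = 11+4+7 = 22 sets the makespan at 22 days.
The longest chain containing K totals 18 days.
Slack of K = 4 − 0 = 4 days.

4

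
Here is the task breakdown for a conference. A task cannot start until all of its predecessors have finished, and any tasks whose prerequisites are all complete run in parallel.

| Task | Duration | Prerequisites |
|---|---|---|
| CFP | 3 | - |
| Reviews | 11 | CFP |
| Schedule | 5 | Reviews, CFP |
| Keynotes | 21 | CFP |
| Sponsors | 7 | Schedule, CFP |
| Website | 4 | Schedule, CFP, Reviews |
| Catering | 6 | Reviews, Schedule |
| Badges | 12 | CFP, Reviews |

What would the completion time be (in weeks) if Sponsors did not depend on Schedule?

Original critical path: CFP→Reviews→Schedule→Sponsors = 3+11+5+7 = 26 ⇒ 26 weeks.
Without Schedule→Sponsors, Sponsors's earliest start moves from 19 to 3.
New critical path: CFP→Reviews→Badges = 3+11+12 = 26 ⇒ 26 weeks.

26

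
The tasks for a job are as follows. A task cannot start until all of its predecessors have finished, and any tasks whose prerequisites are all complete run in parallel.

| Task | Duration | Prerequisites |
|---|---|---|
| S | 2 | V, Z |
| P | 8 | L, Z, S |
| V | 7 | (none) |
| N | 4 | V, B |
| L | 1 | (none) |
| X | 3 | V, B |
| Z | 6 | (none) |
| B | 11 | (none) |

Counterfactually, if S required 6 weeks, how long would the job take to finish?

The binding path is V→S→P = 7+2+8 = 17; finish at 17 weeks.
S lies on that path, so at 6 weeks the path becomes 21 weeks.
The critical path is still V→S→P; finish is now 21 weeks.

21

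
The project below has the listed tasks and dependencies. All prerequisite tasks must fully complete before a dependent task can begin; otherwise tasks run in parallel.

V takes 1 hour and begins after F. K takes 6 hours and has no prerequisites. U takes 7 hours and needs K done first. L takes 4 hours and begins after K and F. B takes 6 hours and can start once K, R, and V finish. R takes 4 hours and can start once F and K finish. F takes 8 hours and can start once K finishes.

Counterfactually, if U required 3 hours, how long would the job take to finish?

24

The binding path is K→F→R→B = 6+8+4+6 = 24; finish at 24 hours.
U has 11 hours of float (longest path through it is 13).
The critical path is still K→F→R→B; finish is now 24 hours.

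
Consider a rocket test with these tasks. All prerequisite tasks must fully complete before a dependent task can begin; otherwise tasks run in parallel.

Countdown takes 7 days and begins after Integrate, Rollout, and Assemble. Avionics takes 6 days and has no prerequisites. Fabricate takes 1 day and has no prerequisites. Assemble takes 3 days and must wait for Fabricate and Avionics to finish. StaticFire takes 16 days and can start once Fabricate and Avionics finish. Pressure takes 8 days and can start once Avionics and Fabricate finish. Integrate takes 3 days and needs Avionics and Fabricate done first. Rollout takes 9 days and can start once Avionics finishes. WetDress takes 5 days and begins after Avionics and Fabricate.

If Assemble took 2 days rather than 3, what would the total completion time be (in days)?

22

Critical path before the change: Avionics→StaticFire = 6+16 = 22 giving 22 days.
The longest path through Assemble is only 16 days, so Assemble has float 6.
The critical path is still Avionics→StaticFire; finish is now 22 days.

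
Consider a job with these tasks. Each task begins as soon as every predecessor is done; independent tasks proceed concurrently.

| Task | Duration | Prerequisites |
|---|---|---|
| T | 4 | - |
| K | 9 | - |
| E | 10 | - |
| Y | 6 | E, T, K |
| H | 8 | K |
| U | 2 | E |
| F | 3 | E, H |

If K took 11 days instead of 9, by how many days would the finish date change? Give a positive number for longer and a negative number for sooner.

2

Actual critical path: K→H→F = 9+8+3 = 20 ⇒ 20 days.
K is on the critical path; changing it to 11 makes that path 22 days.
The critical path is still K→H→F; finish is now 22 days.
Change in finish: 22 − 20 = +2 days.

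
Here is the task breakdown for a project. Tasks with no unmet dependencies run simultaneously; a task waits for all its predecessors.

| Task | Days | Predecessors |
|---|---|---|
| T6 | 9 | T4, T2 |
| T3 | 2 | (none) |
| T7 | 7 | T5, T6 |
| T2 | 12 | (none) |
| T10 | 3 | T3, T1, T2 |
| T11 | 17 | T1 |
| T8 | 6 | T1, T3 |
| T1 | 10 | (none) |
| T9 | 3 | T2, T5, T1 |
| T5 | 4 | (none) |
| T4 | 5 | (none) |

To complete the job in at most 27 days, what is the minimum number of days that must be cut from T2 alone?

Current finish: 28 days; target: 27.
T2 is on every critical path, so each day cut from T2 cuts the finish by one (this holds down to a finish of 27).
Need 28 − 27 = 1 day off T2 → T2 becomes 11 days, finish becomes 27.

1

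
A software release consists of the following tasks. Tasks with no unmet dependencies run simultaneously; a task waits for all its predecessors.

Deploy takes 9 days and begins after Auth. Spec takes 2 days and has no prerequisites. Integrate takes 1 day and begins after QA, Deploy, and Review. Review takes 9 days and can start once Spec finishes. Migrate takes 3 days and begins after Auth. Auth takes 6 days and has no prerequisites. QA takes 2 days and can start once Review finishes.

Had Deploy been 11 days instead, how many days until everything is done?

18

As given, the longest chain is Auth→Deploy→Integrate = 6+9+1 = 16, so the finish is 16 days.
Deploy lies on that path, so at 11 days the path becomes 18 days.
No other chain overtakes it, so the finish is 18 days.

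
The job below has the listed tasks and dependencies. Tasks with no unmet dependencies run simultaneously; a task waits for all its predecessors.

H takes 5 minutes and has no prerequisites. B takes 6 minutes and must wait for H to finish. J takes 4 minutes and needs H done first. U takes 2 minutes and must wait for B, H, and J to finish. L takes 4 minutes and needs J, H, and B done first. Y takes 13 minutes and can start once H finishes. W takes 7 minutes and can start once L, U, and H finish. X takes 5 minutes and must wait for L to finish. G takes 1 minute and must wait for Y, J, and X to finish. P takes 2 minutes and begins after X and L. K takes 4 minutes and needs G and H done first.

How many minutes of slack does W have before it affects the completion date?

H→B→L→X→G→K = 5+6+4+5+1+4 = 25 sets the makespan at 25 minutes.
W finishes as early as 22 and must finish by 25.
So W can slip 25 − 22 = 3 minutes.

3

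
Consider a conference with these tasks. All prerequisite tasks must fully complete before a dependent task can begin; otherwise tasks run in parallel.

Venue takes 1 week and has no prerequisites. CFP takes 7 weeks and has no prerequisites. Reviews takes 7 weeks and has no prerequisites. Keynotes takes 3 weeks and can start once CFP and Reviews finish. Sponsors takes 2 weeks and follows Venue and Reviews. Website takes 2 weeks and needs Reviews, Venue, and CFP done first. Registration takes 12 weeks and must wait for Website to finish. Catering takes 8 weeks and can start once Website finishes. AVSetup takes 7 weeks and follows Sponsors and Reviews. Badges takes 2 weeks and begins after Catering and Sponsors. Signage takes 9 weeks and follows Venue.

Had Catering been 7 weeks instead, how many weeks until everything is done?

21

Actual critical path: CFP→Website→Registration = 7+2+12 = 21 ⇒ 21 weeks.
Catering is off the critical path — its longest chain is 19 weeks, giving 2 of slack.
No other chain overtakes it, so the finish is 21 weeks.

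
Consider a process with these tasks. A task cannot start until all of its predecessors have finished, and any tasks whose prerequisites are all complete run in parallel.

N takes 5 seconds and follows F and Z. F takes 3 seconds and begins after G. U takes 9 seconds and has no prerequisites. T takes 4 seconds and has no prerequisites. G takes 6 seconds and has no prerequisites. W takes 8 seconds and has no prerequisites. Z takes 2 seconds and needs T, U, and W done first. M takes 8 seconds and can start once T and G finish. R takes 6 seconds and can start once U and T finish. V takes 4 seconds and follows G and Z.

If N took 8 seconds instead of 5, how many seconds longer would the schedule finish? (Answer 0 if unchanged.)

Critical path before the change: U→Z→N = 9+2+5 = 16 giving 16 seconds.
N lies on that path, so at 8 seconds the path becomes 19 seconds.
That remains the longest chain; total 19 seconds.
Change in finish: 19 − 16 = +3 seconds.

3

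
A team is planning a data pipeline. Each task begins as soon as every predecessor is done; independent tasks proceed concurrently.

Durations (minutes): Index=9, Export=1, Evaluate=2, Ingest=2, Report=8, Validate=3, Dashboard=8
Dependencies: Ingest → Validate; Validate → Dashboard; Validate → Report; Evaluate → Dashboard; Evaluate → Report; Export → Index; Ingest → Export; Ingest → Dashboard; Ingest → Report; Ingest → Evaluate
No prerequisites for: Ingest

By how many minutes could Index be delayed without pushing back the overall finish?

Critical path: Ingest→Validate→Report = 2+3+8 = 13, so the finish is 13 minutes.
Longest path through Index: 12 minutes (earliest finish 12, latest finish 13).
Slack of Index = 4 − 3 = 1 minute.

1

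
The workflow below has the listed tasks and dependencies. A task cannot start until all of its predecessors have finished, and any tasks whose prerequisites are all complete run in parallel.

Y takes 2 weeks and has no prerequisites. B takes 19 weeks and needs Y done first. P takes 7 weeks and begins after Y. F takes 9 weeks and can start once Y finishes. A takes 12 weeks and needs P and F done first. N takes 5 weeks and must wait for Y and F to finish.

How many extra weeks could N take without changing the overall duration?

Y→F→A = 2+9+12 = 23 sets the makespan at 23 weeks.
N finishes as early as 16 and must finish by 23.
Float = 23 − 16 = 7.

7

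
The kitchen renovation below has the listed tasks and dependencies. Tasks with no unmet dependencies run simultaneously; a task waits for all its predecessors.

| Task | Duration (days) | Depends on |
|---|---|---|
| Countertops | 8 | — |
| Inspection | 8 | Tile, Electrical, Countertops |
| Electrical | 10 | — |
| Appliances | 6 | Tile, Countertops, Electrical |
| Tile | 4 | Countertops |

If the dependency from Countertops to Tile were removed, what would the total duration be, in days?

Before: longest chain Countertops→Tile→Inspection = 8+4+8 = 20, finish 20.
Without Countertops→Tile, Tile's earliest start moves from 8 to 0.
The longest chain is now Electrical→Inspection = 10+8 = 18, so the job takes 18 days.

18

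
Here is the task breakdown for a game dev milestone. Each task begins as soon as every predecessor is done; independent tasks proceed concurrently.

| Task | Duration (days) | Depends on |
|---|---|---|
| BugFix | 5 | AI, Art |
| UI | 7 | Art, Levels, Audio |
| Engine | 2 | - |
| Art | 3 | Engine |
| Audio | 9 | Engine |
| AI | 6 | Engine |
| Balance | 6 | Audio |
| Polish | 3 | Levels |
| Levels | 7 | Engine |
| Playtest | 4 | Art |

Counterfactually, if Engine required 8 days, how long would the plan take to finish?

Baseline: Engine→Audio→UI = 2+9+7 = 18 → 18 days.
Since Engine is critical, the +6 change carries straight to that chain (now 24 days).
The critical path is still Engine→Audio→UI; finish is now 24 days.

24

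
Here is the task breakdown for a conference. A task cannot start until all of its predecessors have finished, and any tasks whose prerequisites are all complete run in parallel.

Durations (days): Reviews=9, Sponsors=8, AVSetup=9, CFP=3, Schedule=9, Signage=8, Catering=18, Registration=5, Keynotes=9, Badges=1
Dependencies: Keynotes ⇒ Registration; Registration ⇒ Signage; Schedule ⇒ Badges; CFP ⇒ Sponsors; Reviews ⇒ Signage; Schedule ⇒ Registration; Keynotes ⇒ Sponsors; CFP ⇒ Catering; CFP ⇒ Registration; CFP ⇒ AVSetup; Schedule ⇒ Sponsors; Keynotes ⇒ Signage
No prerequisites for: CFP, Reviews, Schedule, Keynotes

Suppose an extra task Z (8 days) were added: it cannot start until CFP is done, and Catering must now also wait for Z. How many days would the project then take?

29

Originally the project takes 22 days.
With Z inserted, Catering now waits for max(CFP, Z).
New critical path: CFP→Z→Catering = 3+8+18 = 29 ⇒ 29 days.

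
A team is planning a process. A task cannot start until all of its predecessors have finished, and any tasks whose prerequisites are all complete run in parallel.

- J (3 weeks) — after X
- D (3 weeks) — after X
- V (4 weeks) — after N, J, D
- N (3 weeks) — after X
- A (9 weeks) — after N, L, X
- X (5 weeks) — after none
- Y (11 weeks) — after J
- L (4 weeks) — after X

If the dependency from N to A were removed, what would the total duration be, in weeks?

Original critical path: X→J→Y = 5+3+11 = 19 ⇒ 19 weeks.
Dropping N→A doesn't change A's earliest start (9); another predecessor still binds.
New critical path: X→J→Y = 5+3+11 = 19 ⇒ 19 weeks.

19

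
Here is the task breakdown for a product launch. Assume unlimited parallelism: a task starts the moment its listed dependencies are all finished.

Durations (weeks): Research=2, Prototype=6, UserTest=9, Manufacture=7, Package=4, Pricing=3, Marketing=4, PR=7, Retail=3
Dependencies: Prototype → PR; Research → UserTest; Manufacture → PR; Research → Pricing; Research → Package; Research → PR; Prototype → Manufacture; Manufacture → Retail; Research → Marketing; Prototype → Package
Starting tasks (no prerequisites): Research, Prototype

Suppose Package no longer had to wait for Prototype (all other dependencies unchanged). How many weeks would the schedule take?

Original critical path: Prototype→Manufacture→PR = 6+7+7 = 20 ⇒ 20 weeks.
Without Prototype→Package, Package's earliest start moves from 6 to 2.
New critical path: Prototype→Manufacture→PR = 6+7+7 = 20 ⇒ 20 weeks.

20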